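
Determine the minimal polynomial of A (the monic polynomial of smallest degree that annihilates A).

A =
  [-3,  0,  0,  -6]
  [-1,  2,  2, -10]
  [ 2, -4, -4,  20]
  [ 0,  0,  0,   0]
x^3 + 5*x^2 + 6*x

The characteristic polynomial is χ_A(x) = x^2*(x + 2)*(x + 3), so the eigenvalues are known. The minimal polynomial is
  m_A(x) = Π_λ (x − λ)^{k_λ}
where k_λ is the size of the *largest* Jordan block for λ (equivalently, the smallest k with (A − λI)^k v = 0 for every generalised eigenvector v of λ).

  λ = -3: largest Jordan block has size 1, contributing (x + 3)
  λ = -2: largest Jordan block has size 1, contributing (x + 2)
  λ = 0: largest Jordan block has size 1, contributing (x − 0)

So m_A(x) = x*(x + 2)*(x + 3) = x^3 + 5*x^2 + 6*x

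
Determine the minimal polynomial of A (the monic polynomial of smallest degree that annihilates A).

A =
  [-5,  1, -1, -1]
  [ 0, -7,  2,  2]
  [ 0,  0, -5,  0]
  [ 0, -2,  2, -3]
x^2 + 10*x + 25

The characteristic polynomial is χ_A(x) = (x + 5)^4, so the eigenvalues are known. The minimal polynomial is
  m_A(x) = Π_λ (x − λ)^{k_λ}
where k_λ is the size of the *largest* Jordan block for λ (equivalently, the smallest k with (A − λI)^k v = 0 for every generalised eigenvector v of λ).

  λ = -5: largest Jordan block has size 2, contributing (x + 5)^2

So m_A(x) = (x + 5)^2 = x^2 + 10*x + 25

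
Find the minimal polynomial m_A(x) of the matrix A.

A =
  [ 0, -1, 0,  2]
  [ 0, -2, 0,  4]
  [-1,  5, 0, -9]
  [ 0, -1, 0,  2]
x^2

The characteristic polynomial is χ_A(x) = x^4, so the eigenvalues are known. The minimal polynomial is
  m_A(x) = Π_λ (x − λ)^{k_λ}
where k_λ is the size of the *largest* Jordan block for λ (equivalently, the smallest k with (A − λI)^k v = 0 for every generalised eigenvector v of λ).

  λ = 0: largest Jordan block has size 2, contributing (x − 0)^2

So m_A(x) = x^2 = x^2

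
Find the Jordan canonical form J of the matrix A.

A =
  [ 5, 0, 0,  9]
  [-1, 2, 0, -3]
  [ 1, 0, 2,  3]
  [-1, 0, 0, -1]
J_2(2) ⊕ J_1(2) ⊕ J_1(2)

The characteristic polynomial is
  det(x·I − A) = x^4 - 8*x^3 + 24*x^2 - 32*x + 16 = (x - 2)^4

Eigenvalues and multiplicities (the geometric multiplicity of λ is n − rank(A − λI), which equals the number of Jordan blocks for λ):
  λ = 2: algebraic multiplicity = 4, geometric multiplicity = 3

Determining the block sizes for each eigenvalue:
  λ = 2: 3 blocks summing to 4 forces exactly one block of size 2 and the rest size 1 → block sizes [2, 1, 1]

Assembling the blocks gives a Jordan form
J =
  [2, 1, 0, 0]
  [0, 2, 0, 0]
  [0, 0, 2, 0]
  [0, 0, 0, 2]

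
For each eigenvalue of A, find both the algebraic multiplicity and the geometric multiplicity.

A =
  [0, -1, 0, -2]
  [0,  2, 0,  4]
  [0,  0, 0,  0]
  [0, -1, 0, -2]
λ = 0: alg = 4, geom = 3

Step 1 — factor the characteristic polynomial to read off the algebraic multiplicities:
  χ_A(x) = x^4

Step 2 — compute geometric multiplicities via the rank-nullity identity g(λ) = n − rank(A − λI):
  rank(A − (0)·I) = 1, so dim ker(A − (0)·I) = n − 1 = 3

Summary:
  λ = 0: algebraic multiplicity = 4, geometric multiplicity = 3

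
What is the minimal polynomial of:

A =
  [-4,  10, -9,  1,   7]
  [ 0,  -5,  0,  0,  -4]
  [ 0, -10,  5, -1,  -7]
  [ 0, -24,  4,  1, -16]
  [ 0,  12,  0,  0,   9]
x^4 - 3*x^3 - 13*x^2 + 51*x - 36

The characteristic polynomial is χ_A(x) = (x - 3)^3*(x - 1)*(x + 4), so the eigenvalues are known. The minimal polynomial is
  m_A(x) = Π_λ (x − λ)^{k_λ}
where k_λ is the size of the *largest* Jordan block for λ (equivalently, the smallest k with (A − λI)^k v = 0 for every generalised eigenvector v of λ).

  λ = -4: largest Jordan block has size 1, contributing (x + 4)
  λ = 1: largest Jordan block has size 1, contributing (x − 1)
  λ = 3: largest Jordan block has size 2, contributing (x − 3)^2

So m_A(x) = (x - 3)^2*(x - 1)*(x + 4) = x^4 - 3*x^3 - 13*x^2 + 51*x - 36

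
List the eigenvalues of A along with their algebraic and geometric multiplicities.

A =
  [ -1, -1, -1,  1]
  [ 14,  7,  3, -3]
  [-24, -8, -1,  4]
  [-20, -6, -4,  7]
λ = 3: alg = 4, geom = 2

Step 1 — factor the characteristic polynomial to read off the algebraic multiplicities:
  χ_A(x) = (x - 3)^4

Step 2 — compute geometric multiplicities via the rank-nullity identity g(λ) = n − rank(A − λI):
  rank(A − (3)·I) = 2, so dim ker(A − (3)·I) = n − 2 = 2

Summary:
  λ = 3: algebraic multiplicity = 4, geometric multiplicity = 2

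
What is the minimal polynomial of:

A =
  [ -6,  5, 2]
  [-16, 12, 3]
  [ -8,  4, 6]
x^3 - 12*x^2 + 48*x - 64

The characteristic polynomial is χ_A(x) = (x - 4)^3, so the eigenvalues are known. The minimal polynomial is
  m_A(x) = Π_λ (x − λ)^{k_λ}
where k_λ is the size of the *largest* Jordan block for λ (equivalently, the smallest k with (A − λI)^k v = 0 for every generalised eigenvector v of λ).

  λ = 4: largest Jordan block has size 3, contributing (x − 4)^3

So m_A(x) = (x - 4)^3 = x^3 - 12*x^2 + 48*x - 64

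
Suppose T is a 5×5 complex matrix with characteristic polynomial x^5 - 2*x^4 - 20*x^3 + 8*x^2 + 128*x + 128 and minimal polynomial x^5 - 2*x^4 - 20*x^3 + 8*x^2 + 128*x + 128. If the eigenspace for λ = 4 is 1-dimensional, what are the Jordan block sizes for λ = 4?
Block sizes for λ = 4: [2]

Step 1 — from the characteristic polynomial, algebraic multiplicity of λ = 4 is 2. From dim ker(T − (4)·I) = 1, there are exactly 1 Jordan blocks for λ = 4.
Step 2 — from the minimal polynomial, the factor (x − 4)^2 tells us the largest block for λ = 4 has size 2.
Step 3 — with total size 2, 1 blocks, and largest block 2, the block sizes (in nonincreasing order) are [2].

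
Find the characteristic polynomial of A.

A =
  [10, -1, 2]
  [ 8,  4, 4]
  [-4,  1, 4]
x^3 - 18*x^2 + 108*x - 216

Expanding det(x·I − A) (e.g. by cofactor expansion or by noting that A is similar to its Jordan form J, which has the same characteristic polynomial as A) gives
  χ_A(x) = x^3 - 18*x^2 + 108*x - 216
which factors as (x - 6)^3. The eigenvalues (with algebraic multiplicities) are λ = 6 with multiplicity 3.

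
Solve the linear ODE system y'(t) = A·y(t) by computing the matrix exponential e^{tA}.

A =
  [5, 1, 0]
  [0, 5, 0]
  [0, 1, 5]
e^{tA} =
  [exp(5*t), t*exp(5*t), 0]
  [0, exp(5*t), 0]
  [0, t*exp(5*t), exp(5*t)]

Strategy: write A = P · J · P⁻¹ where J is a Jordan canonical form, so e^{tA} = P · e^{tJ} · P⁻¹, and e^{tJ} can be computed block-by-block.

A has Jordan form
J =
  [5, 1, 0]
  [0, 5, 0]
  [0, 0, 5]
(up to reordering of blocks).

Per-block formulas:
  For a 1×1 block at λ = 5: exp(t · [5]) = [e^(5t)].
  For a 2×2 Jordan block J_2(5): exp(t · J_2(5)) = e^(5t)·(I + t·N), where N is the 2×2 nilpotent shift.

After assembling e^{tJ} and conjugating by P, we get:

e^{tA} =
  [exp(5*t), t*exp(5*t), 0]
  [0, exp(5*t), 0]
  [0, t*exp(5*t), exp(5*t)]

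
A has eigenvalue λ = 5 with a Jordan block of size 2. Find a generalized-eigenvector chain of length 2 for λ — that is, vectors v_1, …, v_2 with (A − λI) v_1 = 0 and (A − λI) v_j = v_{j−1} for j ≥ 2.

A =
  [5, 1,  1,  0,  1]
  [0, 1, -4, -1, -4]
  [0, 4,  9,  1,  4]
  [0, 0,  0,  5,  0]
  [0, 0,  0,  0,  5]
A Jordan chain for λ = 5 of length 2:
v_1 = (1, -4, 4, 0, 0)ᵀ
v_2 = (0, 1, 0, 0, 0)ᵀ

Let N = A − (5)·I. We want v_2 with N^2 v_2 = 0 but N^1 v_2 ≠ 0; then v_{j-1} := N · v_j for j = 2, …, 2.

Pick v_2 = (0, 1, 0, 0, 0)ᵀ.
Then v_1 = N · v_2 = (1, -4, 4, 0, 0)ᵀ.

Sanity check: (A − (5)·I) v_1 = (0, 0, 0, 0, 0)ᵀ = 0. ✓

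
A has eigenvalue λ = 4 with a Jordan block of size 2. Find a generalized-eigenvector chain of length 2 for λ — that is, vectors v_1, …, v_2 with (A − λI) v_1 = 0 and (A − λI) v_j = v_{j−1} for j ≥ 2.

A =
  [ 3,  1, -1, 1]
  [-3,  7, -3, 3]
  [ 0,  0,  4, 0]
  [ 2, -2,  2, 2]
A Jordan chain for λ = 4 of length 2:
v_1 = (-1, -3, 0, 2)ᵀ
v_2 = (1, 0, 0, 0)ᵀ

Let N = A − (4)·I. We want v_2 with N^2 v_2 = 0 but N^1 v_2 ≠ 0; then v_{j-1} := N · v_j for j = 2, …, 2.

Pick v_2 = (1, 0, 0, 0)ᵀ.
Then v_1 = N · v_2 = (-1, -3, 0, 2)ᵀ.

Sanity check: (A − (4)·I) v_1 = (0, 0, 0, 0)ᵀ = 0. ✓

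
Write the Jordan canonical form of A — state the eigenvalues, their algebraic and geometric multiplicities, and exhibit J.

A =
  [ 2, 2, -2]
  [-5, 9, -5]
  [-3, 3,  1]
J_2(4) ⊕ J_1(4)

The characteristic polynomial is
  det(x·I − A) = x^3 - 12*x^2 + 48*x - 64 = (x - 4)^3

Eigenvalues and multiplicities (the geometric multiplicity of λ is n − rank(A − λI), which equals the number of Jordan blocks for λ):
  λ = 4: algebraic multiplicity = 3, geometric multiplicity = 2

Determining the block sizes for each eigenvalue:
  λ = 4: 2 blocks summing to 3 forces exactly one block of size 2 and the rest size 1 → block sizes [2, 1]

Assembling the blocks gives a Jordan form
J =
  [4, 1, 0]
  [0, 4, 0]
  [0, 0, 4]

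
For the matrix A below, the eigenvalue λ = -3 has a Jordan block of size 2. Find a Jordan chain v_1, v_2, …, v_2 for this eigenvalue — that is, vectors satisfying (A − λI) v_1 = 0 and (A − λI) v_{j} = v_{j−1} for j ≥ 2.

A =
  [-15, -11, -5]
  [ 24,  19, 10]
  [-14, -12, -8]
A Jordan chain for λ = -3 of length 2:
v_1 = (-1, 2, -2)ᵀ
v_2 = (1, -1, 0)ᵀ

Let N = A − (-3)·I. We want v_2 with N^2 v_2 = 0 but N^1 v_2 ≠ 0; then v_{j-1} := N · v_j for j = 2, …, 2.

Pick v_2 = (1, -1, 0)ᵀ.
Then v_1 = N · v_2 = (-1, 2, -2)ᵀ.

Sanity check: (A − (-3)·I) v_1 = (0, 0, 0)ᵀ = 0. ✓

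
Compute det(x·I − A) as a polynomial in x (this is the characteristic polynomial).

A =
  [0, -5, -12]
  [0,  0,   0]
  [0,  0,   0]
x^3

Expanding det(x·I − A) (e.g. by cofactor expansion or by noting that A is similar to its Jordan form J, which has the same characteristic polynomial as A) gives
  χ_A(x) = x^3
which factors as x^3. The eigenvalues (with algebraic multiplicities) are λ = 0 with multiplicity 3.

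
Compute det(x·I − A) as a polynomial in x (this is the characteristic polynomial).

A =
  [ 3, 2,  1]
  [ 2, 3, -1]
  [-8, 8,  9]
x^3 - 15*x^2 + 75*x - 125

Expanding det(x·I − A) (e.g. by cofactor expansion or by noting that A is similar to its Jordan form J, which has the same characteristic polynomial as A) gives
  χ_A(x) = x^3 - 15*x^2 + 75*x - 125
which factors as (x - 5)^3. The eigenvalues (with algebraic multiplicities) are λ = 5 with multiplicity 3.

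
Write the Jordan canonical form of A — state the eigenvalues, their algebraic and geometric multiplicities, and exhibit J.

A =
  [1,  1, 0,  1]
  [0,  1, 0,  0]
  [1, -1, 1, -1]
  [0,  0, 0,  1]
J_3(1) ⊕ J_1(1)

The characteristic polynomial is
  det(x·I − A) = x^4 - 4*x^3 + 6*x^2 - 4*x + 1 = (x - 1)^4

Eigenvalues and multiplicities (the geometric multiplicity of λ is n − rank(A − λI), which equals the number of Jordan blocks for λ):
  λ = 1: algebraic multiplicity = 4, geometric multiplicity = 2

Determining the block sizes for each eigenvalue:
  λ = 1: with am = 4 and gm = 2, the partition is not yet determined (e.g. several partitions of 4 into 2 parts exist). Let N = A − (1)·I. Computing rank(N^1) = 2, rank(N^2) = 1, rank(N^3) = 0; the number of blocks of size ≥ j is rank(N^{j−1}) − rank(N^j), giving [2, 1, 1]. So we have 1 block(s) of size 3, 1 block(s) of size 1 → block sizes [3, 1]

Assembling the blocks gives a Jordan form
J =
  [1, 1, 0, 0]
  [0, 1, 1, 0]
  [0, 0, 1, 0]
  [0, 0, 0, 1]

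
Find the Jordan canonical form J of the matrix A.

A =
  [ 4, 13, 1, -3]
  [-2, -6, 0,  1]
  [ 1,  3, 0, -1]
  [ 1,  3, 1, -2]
J_3(-1) ⊕ J_1(-1)

The characteristic polynomial is
  det(x·I − A) = x^4 + 4*x^3 + 6*x^2 + 4*x + 1 = (x + 1)^4

Eigenvalues and multiplicities (the geometric multiplicity of λ is n − rank(A − λI), which equals the number of Jordan blocks for λ):
  λ = -1: algebraic multiplicity = 4, geometric multiplicity = 2

Determining the block sizes for each eigenvalue:
  λ = -1: with am = 4 and gm = 2, the partition is not yet determined (e.g. several partitions of 4 into 2 parts exist). Let N = A − (-1)·I. Computing rank(N^1) = 2, rank(N^2) = 1, rank(N^3) = 0; the number of blocks of size ≥ j is rank(N^{j−1}) − rank(N^j), giving [2, 1, 1]. So we have 1 block(s) of size 3, 1 block(s) of size 1 → block sizes [3, 1]

Assembling the blocks gives a Jordan form
J =
  [-1,  1,  0,  0]
  [ 0, -1,  1,  0]
  [ 0,  0, -1,  0]
  [ 0,  0,  0, -1]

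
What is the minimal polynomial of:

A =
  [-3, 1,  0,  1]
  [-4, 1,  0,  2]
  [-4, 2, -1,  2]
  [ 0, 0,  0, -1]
x^2 + 2*x + 1

The characteristic polynomial is χ_A(x) = (x + 1)^4, so the eigenvalues are known. The minimal polynomial is
  m_A(x) = Π_λ (x − λ)^{k_λ}
where k_λ is the size of the *largest* Jordan block for λ (equivalently, the smallest k with (A − λI)^k v = 0 for every generalised eigenvector v of λ).

  λ = -1: largest Jordan block has size 2, contributing (x + 1)^2

So m_A(x) = (x + 1)^2 = x^2 + 2*x + 1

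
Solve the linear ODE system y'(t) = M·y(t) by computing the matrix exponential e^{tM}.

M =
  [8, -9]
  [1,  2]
e^{tM} =
  [3*t*exp(5*t) + exp(5*t), -9*t*exp(5*t)]
  [t*exp(5*t), -3*t*exp(5*t) + exp(5*t)]

Strategy: write M = P · J · P⁻¹ where J is a Jordan canonical form, so e^{tM} = P · e^{tJ} · P⁻¹, and e^{tJ} can be computed block-by-block.

M has Jordan form
J =
  [5, 1]
  [0, 5]
(up to reordering of blocks).

Per-block formulas:
  For a 2×2 Jordan block J_2(5): exp(t · J_2(5)) = e^(5t)·(I + t·N), where N is the 2×2 nilpotent shift.

After assembling e^{tJ} and conjugating by P, we get:

e^{tM} =
  [3*t*exp(5*t) + exp(5*t), -9*t*exp(5*t)]
  [t*exp(5*t), -3*t*exp(5*t) + exp(5*t)]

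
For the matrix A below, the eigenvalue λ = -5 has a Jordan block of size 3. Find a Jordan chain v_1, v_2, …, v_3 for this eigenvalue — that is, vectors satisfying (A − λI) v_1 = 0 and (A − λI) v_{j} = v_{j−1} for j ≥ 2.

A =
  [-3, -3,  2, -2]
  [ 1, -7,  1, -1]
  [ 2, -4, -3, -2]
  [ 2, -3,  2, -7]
A Jordan chain for λ = -5 of length 3:
v_1 = (1, 0, 0, 1)ᵀ
v_2 = (2, 1, 2, 2)ᵀ
v_3 = (1, 0, 0, 0)ᵀ

Let N = A − (-5)·I. We want v_3 with N^3 v_3 = 0 but N^2 v_3 ≠ 0; then v_{j-1} := N · v_j for j = 3, …, 2.

Pick v_3 = (1, 0, 0, 0)ᵀ.
Then v_2 = N · v_3 = (2, 1, 2, 2)ᵀ.
Then v_1 = N · v_2 = (1, 0, 0, 1)ᵀ.

Sanity check: (A − (-5)·I) v_1 = (0, 0, 0, 0)ᵀ = 0. ✓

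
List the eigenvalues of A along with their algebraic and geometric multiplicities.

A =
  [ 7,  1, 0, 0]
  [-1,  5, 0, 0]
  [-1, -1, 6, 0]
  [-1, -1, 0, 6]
λ = 6: alg = 4, geom = 3

Step 1 — factor the characteristic polynomial to read off the algebraic multiplicities:
  χ_A(x) = (x - 6)^4

Step 2 — compute geometric multiplicities via the rank-nullity identity g(λ) = n − rank(A − λI):
  rank(A − (6)·I) = 1, so dim ker(A − (6)·I) = n − 1 = 3

Summary:
  λ = 6: algebraic multiplicity = 4, geometric multiplicity = 3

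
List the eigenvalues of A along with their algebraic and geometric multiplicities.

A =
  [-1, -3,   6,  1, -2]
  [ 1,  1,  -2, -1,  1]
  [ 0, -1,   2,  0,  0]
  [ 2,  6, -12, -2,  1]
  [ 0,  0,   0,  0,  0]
λ = 0: alg = 5, geom = 2

Step 1 — factor the characteristic polynomial to read off the algebraic multiplicities:
  χ_A(x) = x^5

Step 2 — compute geometric multiplicities via the rank-nullity identity g(λ) = n − rank(A − λI):
  rank(A − (0)·I) = 3, so dim ker(A − (0)·I) = n − 3 = 2

Summary:
  λ = 0: algebraic multiplicity = 5, geometric multiplicity = 2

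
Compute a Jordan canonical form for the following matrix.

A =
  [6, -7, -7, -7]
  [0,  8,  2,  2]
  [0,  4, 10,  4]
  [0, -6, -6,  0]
J_2(6) ⊕ J_1(6) ⊕ J_1(6)

The characteristic polynomial is
  det(x·I − A) = x^4 - 24*x^3 + 216*x^2 - 864*x + 1296 = (x - 6)^4

Eigenvalues and multiplicities (the geometric multiplicity of λ is n − rank(A − λI), which equals the number of Jordan blocks for λ):
  λ = 6: algebraic multiplicity = 4, geometric multiplicity = 3

Determining the block sizes for each eigenvalue:
  λ = 6: 3 blocks summing to 4 forces exactly one block of size 2 and the rest size 1 → block sizes [2, 1, 1]

Assembling the blocks gives a Jordan form
J =
  [6, 1, 0, 0]
  [0, 6, 0, 0]
  [0, 0, 6, 0]
  [0, 0, 0, 6]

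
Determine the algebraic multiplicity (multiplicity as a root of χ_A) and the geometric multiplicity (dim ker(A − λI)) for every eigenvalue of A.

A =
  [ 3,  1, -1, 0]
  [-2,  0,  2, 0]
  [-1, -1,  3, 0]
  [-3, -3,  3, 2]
λ = 2: alg = 4, geom = 3

Step 1 — factor the characteristic polynomial to read off the algebraic multiplicities:
  χ_A(x) = (x - 2)^4

Step 2 — compute geometric multiplicities via the rank-nullity identity g(λ) = n − rank(A − λI):
  rank(A − (2)·I) = 1, so dim ker(A − (2)·I) = n − 1 = 3

Summary:
  λ = 2: algebraic multiplicity = 4, geometric multiplicity = 3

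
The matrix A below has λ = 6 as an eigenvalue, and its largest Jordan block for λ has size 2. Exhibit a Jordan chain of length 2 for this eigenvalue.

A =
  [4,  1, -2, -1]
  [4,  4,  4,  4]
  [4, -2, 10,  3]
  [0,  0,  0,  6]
A Jordan chain for λ = 6 of length 2:
v_1 = (-2, 4, 4, 0)ᵀ
v_2 = (1, 0, 0, 0)ᵀ

Let N = A − (6)·I. We want v_2 with N^2 v_2 = 0 but N^1 v_2 ≠ 0; then v_{j-1} := N · v_j for j = 2, …, 2.

Pick v_2 = (1, 0, 0, 0)ᵀ.
Then v_1 = N · v_2 = (-2, 4, 4, 0)ᵀ.

Sanity check: (A − (6)·I) v_1 = (0, 0, 0, 0)ᵀ = 0. ✓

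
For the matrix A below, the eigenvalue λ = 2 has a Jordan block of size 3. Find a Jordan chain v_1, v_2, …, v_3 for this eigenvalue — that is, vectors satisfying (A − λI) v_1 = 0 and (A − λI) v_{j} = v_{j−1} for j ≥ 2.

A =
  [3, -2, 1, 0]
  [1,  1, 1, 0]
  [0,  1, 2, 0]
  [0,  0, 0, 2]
A Jordan chain for λ = 2 of length 3:
v_1 = (-1, 0, 1, 0)ᵀ
v_2 = (1, 1, 0, 0)ᵀ
v_3 = (1, 0, 0, 0)ᵀ

Let N = A − (2)·I. We want v_3 with N^3 v_3 = 0 but N^2 v_3 ≠ 0; then v_{j-1} := N · v_j for j = 3, …, 2.

Pick v_3 = (1, 0, 0, 0)ᵀ.
Then v_2 = N · v_3 = (1, 1, 0, 0)ᵀ.
Then v_1 = N · v_2 = (-1, 0, 1, 0)ᵀ.

Sanity check: (A − (2)·I) v_1 = (0, 0, 0, 0)ᵀ = 0. ✓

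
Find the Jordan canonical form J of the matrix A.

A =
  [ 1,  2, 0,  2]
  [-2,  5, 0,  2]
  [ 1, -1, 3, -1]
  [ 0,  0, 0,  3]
J_2(3) ⊕ J_1(3) ⊕ J_1(3)

The characteristic polynomial is
  det(x·I − A) = x^4 - 12*x^3 + 54*x^2 - 108*x + 81 = (x - 3)^4

Eigenvalues and multiplicities (the geometric multiplicity of λ is n − rank(A − λI), which equals the number of Jordan blocks for λ):
  λ = 3: algebraic multiplicity = 4, geometric multiplicity = 3

Determining the block sizes for each eigenvalue:
  λ = 3: 3 blocks summing to 4 forces exactly one block of size 2 and the rest size 1 → block sizes [2, 1, 1]

Assembling the blocks gives a Jordan form
J =
  [3, 1, 0, 0]
  [0, 3, 0, 0]
  [0, 0, 3, 0]
  [0, 0, 0, 3]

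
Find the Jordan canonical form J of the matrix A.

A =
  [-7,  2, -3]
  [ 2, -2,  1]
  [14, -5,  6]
J_3(-1)

The characteristic polynomial is
  det(x·I − A) = x^3 + 3*x^2 + 3*x + 1 = (x + 1)^3

Eigenvalues and multiplicities (the geometric multiplicity of λ is n − rank(A − λI), which equals the number of Jordan blocks for λ):
  λ = -1: algebraic multiplicity = 3, geometric multiplicity = 1

Determining the block sizes for each eigenvalue:
  λ = -1: one block (gm = 1), so the single block has size am = 3 → block sizes [3]

Assembling the blocks gives a Jordan form
J =
  [-1,  1,  0]
  [ 0, -1,  1]
  [ 0,  0, -1]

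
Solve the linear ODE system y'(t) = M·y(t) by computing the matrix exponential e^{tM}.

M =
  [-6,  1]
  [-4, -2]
e^{tM} =
  [-2*t*exp(-4*t) + exp(-4*t), t*exp(-4*t)]
  [-4*t*exp(-4*t), 2*t*exp(-4*t) + exp(-4*t)]

Strategy: write M = P · J · P⁻¹ where J is a Jordan canonical form, so e^{tM} = P · e^{tJ} · P⁻¹, and e^{tJ} can be computed block-by-block.

M has Jordan form
J =
  [-4,  1]
  [ 0, -4]
(up to reordering of blocks).

Per-block formulas:
  For a 2×2 Jordan block J_2(-4): exp(t · J_2(-4)) = e^(-4t)·(I + t·N), where N is the 2×2 nilpotent shift.

After assembling e^{tJ} and conjugating by P, we get:

e^{tM} =
  [-2*t*exp(-4*t) + exp(-4*t), t*exp(-4*t)]
  [-4*t*exp(-4*t), 2*t*exp(-4*t) + exp(-4*t)]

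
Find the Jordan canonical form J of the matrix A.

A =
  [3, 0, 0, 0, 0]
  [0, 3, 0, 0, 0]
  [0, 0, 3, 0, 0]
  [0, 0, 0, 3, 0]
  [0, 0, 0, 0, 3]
J_1(3) ⊕ J_1(3) ⊕ J_1(3) ⊕ J_1(3) ⊕ J_1(3)

The characteristic polynomial is
  det(x·I − A) = x^5 - 15*x^4 + 90*x^3 - 270*x^2 + 405*x - 243 = (x - 3)^5

Eigenvalues and multiplicities (the geometric multiplicity of λ is n − rank(A − λI), which equals the number of Jordan blocks for λ):
  λ = 3: algebraic multiplicity = 5, geometric multiplicity = 5

Determining the block sizes for each eigenvalue:
  λ = 3: gm = am = 5, so every block has size 1 → block sizes [1, 1, 1, 1, 1]

Assembling the blocks gives a Jordan form
J =
  [3, 0, 0, 0, 0]
  [0, 3, 0, 0, 0]
  [0, 0, 3, 0, 0]
  [0, 0, 0, 3, 0]
  [0, 0, 0, 0, 3]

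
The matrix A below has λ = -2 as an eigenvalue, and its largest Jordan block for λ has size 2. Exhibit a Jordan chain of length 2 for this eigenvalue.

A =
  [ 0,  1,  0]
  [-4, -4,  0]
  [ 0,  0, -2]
A Jordan chain for λ = -2 of length 2:
v_1 = (2, -4, 0)ᵀ
v_2 = (1, 0, 0)ᵀ

Let N = A − (-2)·I. We want v_2 with N^2 v_2 = 0 but N^1 v_2 ≠ 0; then v_{j-1} := N · v_j for j = 2, …, 2.

Pick v_2 = (1, 0, 0)ᵀ.
Then v_1 = N · v_2 = (2, -4, 0)ᵀ.

Sanity check: (A − (-2)·I) v_1 = (0, 0, 0)ᵀ = 0. ✓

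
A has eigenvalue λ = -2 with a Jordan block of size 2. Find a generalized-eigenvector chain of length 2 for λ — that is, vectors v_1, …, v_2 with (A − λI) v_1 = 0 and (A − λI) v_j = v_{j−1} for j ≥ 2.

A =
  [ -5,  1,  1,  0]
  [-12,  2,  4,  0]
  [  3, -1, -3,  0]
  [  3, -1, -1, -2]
A Jordan chain for λ = -2 of length 2:
v_1 = (-3, -12, 3, 3)ᵀ
v_2 = (1, 0, 0, 0)ᵀ

Let N = A − (-2)·I. We want v_2 with N^2 v_2 = 0 but N^1 v_2 ≠ 0; then v_{j-1} := N · v_j for j = 2, …, 2.

Pick v_2 = (1, 0, 0, 0)ᵀ.
Then v_1 = N · v_2 = (-3, -12, 3, 3)ᵀ.

Sanity check: (A − (-2)·I) v_1 = (0, 0, 0, 0)ᵀ = 0. ✓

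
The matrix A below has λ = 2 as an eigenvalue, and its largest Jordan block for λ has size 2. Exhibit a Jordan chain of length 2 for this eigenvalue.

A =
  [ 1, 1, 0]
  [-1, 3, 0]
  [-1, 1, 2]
A Jordan chain for λ = 2 of length 2:
v_1 = (-1, -1, -1)ᵀ
v_2 = (1, 0, 0)ᵀ

Let N = A − (2)·I. We want v_2 with N^2 v_2 = 0 but N^1 v_2 ≠ 0; then v_{j-1} := N · v_j for j = 2, …, 2.

Pick v_2 = (1, 0, 0)ᵀ.
Then v_1 = N · v_2 = (-1, -1, -1)ᵀ.

Sanity check: (A − (2)·I) v_1 = (0, 0, 0)ᵀ = 0. ✓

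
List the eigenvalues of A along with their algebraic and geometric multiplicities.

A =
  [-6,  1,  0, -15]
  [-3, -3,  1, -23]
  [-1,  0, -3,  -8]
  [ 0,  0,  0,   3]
λ = -4: alg = 3, geom = 1; λ = 3: alg = 1, geom = 1

Step 1 — factor the characteristic polynomial to read off the algebraic multiplicities:
  χ_A(x) = (x - 3)*(x + 4)^3

Step 2 — compute geometric multiplicities via the rank-nullity identity g(λ) = n − rank(A − λI):
  rank(A − (-4)·I) = 3, so dim ker(A − (-4)·I) = n − 3 = 1
  rank(A − (3)·I) = 3, so dim ker(A − (3)·I) = n − 3 = 1

Summary:
  λ = -4: algebraic multiplicity = 3, geometric multiplicity = 1
  λ = 3: algebraic multiplicity = 1, geometric multiplicity = 1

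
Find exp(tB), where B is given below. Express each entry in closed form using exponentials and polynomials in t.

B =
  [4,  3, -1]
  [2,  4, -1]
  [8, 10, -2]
e^{tB} =
  [t^2*exp(2*t) + 2*t*exp(2*t) + exp(2*t), t^2*exp(2*t) + 3*t*exp(2*t), -t^2*exp(2*t)/2 - t*exp(2*t)]
  [2*t*exp(2*t), 2*t*exp(2*t) + exp(2*t), -t*exp(2*t)]
  [2*t^2*exp(2*t) + 8*t*exp(2*t), 2*t^2*exp(2*t) + 10*t*exp(2*t), -t^2*exp(2*t) - 4*t*exp(2*t) + exp(2*t)]

Strategy: write B = P · J · P⁻¹ where J is a Jordan canonical form, so e^{tB} = P · e^{tJ} · P⁻¹, and e^{tJ} can be computed block-by-block.

B has Jordan form
J =
  [2, 1, 0]
  [0, 2, 1]
  [0, 0, 2]
(up to reordering of blocks).

Per-block formulas:
  For a 3×3 Jordan block J_3(2): exp(t · J_3(2)) = e^(2t)·(I + t·N + (t^2/2)·N^2), where N is the 3×3 nilpotent shift.

After assembling e^{tJ} and conjugating by P, we get:

e^{tB} =
  [t^2*exp(2*t) + 2*t*exp(2*t) + exp(2*t), t^2*exp(2*t) + 3*t*exp(2*t), -t^2*exp(2*t)/2 - t*exp(2*t)]
  [2*t*exp(2*t), 2*t*exp(2*t) + exp(2*t), -t*exp(2*t)]
  [2*t^2*exp(2*t) + 8*t*exp(2*t), 2*t^2*exp(2*t) + 10*t*exp(2*t), -t^2*exp(2*t) - 4*t*exp(2*t) + exp(2*t)]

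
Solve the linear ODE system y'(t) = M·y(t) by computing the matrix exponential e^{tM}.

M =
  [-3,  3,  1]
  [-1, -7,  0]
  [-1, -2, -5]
e^{tM} =
  [2*t*exp(-5*t) + exp(-5*t), -t^2*exp(-5*t) + 3*t*exp(-5*t), t^2*exp(-5*t) + t*exp(-5*t)]
  [-t*exp(-5*t), t^2*exp(-5*t)/2 - 2*t*exp(-5*t) + exp(-5*t), -t^2*exp(-5*t)/2]
  [-t*exp(-5*t), t^2*exp(-5*t)/2 - 2*t*exp(-5*t), -t^2*exp(-5*t)/2 + exp(-5*t)]

Strategy: write M = P · J · P⁻¹ where J is a Jordan canonical form, so e^{tM} = P · e^{tJ} · P⁻¹, and e^{tJ} can be computed block-by-block.

M has Jordan form
J =
  [-5,  1,  0]
  [ 0, -5,  1]
  [ 0,  0, -5]
(up to reordering of blocks).

Per-block formulas:
  For a 3×3 Jordan block J_3(-5): exp(t · J_3(-5)) = e^(-5t)·(I + t·N + (t^2/2)·N^2), where N is the 3×3 nilpotent shift.

After assembling e^{tJ} and conjugating by P, we get:

e^{tM} =
  [2*t*exp(-5*t) + exp(-5*t), -t^2*exp(-5*t) + 3*t*exp(-5*t), t^2*exp(-5*t) + t*exp(-5*t)]
  [-t*exp(-5*t), t^2*exp(-5*t)/2 - 2*t*exp(-5*t) + exp(-5*t), -t^2*exp(-5*t)/2]
  [-t*exp(-5*t), t^2*exp(-5*t)/2 - 2*t*exp(-5*t), -t^2*exp(-5*t)/2 + exp(-5*t)]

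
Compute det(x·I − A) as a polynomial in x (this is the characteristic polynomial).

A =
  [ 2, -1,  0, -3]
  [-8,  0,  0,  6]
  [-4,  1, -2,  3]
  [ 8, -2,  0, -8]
x^4 + 8*x^3 + 24*x^2 + 32*x + 16

Expanding det(x·I − A) (e.g. by cofactor expansion or by noting that A is similar to its Jordan form J, which has the same characteristic polynomial as A) gives
  χ_A(x) = x^4 + 8*x^3 + 24*x^2 + 32*x + 16
which factors as (x + 2)^4. The eigenvalues (with algebraic multiplicities) are λ = -2 with multiplicity 4.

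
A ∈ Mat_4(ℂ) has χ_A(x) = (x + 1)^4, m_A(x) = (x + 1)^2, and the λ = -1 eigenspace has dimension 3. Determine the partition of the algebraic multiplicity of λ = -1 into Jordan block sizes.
Block sizes for λ = -1: [2, 1, 1]

Step 1 — from the characteristic polynomial, algebraic multiplicity of λ = -1 is 4. From dim ker(A − (-1)·I) = 3, there are exactly 3 Jordan blocks for λ = -1.
Step 2 — from the minimal polynomial, the factor (x + 1)^2 tells us the largest block for λ = -1 has size 2.
Step 3 — with total size 4, 3 blocks, and largest block 2, the block sizes (in nonincreasing order) are [2, 1, 1].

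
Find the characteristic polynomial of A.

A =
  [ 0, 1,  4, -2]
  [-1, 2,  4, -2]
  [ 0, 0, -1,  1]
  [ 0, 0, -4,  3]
x^4 - 4*x^3 + 6*x^2 - 4*x + 1

Expanding det(x·I − A) (e.g. by cofactor expansion or by noting that A is similar to its Jordan form J, which has the same characteristic polynomial as A) gives
  χ_A(x) = x^4 - 4*x^3 + 6*x^2 - 4*x + 1
which factors as (x - 1)^4. The eigenvalues (with algebraic multiplicities) are λ = 1 with multiplicity 4.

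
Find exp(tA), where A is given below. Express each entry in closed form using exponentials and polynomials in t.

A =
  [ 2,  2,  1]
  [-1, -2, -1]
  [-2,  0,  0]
e^{tA} =
  [2*t + 1, 2*t, t]
  [t^2 - t, t^2 - 2*t + 1, t^2/2 - t]
  [-2*t^2 - 2*t, -2*t^2, 1 - t^2]

Strategy: write A = P · J · P⁻¹ where J is a Jordan canonical form, so e^{tA} = P · e^{tJ} · P⁻¹, and e^{tJ} can be computed block-by-block.

A has Jordan form
J =
  [0, 1, 0]
  [0, 0, 1]
  [0, 0, 0]
(up to reordering of blocks).

Per-block formulas:
  For a 3×3 Jordan block J_3(0): exp(t · J_3(0)) = e^(0t)·(I + t·N + (t^2/2)·N^2), where N is the 3×3 nilpotent shift.

After assembling e^{tJ} and conjugating by P, we get:

e^{tA} =
  [2*t + 1, 2*t, t]
  [t^2 - t, t^2 - 2*t + 1, t^2/2 - t]
  [-2*t^2 - 2*t, -2*t^2, 1 - t^2]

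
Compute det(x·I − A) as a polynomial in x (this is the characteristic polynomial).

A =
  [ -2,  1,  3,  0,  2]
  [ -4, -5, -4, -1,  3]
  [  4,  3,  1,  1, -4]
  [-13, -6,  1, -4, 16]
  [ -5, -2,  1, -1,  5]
x^5 + 5*x^4 + 10*x^3 + 10*x^2 + 5*x + 1

Expanding det(x·I − A) (e.g. by cofactor expansion or by noting that A is similar to its Jordan form J, which has the same characteristic polynomial as A) gives
  χ_A(x) = x^5 + 5*x^4 + 10*x^3 + 10*x^2 + 5*x + 1
which factors as (x + 1)^5. The eigenvalues (with algebraic multiplicities) are λ = -1 with multiplicity 5.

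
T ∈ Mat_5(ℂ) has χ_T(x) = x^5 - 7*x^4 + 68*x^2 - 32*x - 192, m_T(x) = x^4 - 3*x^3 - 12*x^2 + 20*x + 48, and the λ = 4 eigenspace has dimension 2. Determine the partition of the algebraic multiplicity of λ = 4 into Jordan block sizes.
Block sizes for λ = 4: [1, 1]

Step 1 — from the characteristic polynomial, algebraic multiplicity of λ = 4 is 2. From dim ker(T − (4)·I) = 2, there are exactly 2 Jordan blocks for λ = 4.
Step 2 — from the minimal polynomial, the factor (x − 4) tells us the largest block for λ = 4 has size 1.
Step 3 — with total size 2, 2 blocks, and largest block 1, the block sizes (in nonincreasing order) are [1, 1].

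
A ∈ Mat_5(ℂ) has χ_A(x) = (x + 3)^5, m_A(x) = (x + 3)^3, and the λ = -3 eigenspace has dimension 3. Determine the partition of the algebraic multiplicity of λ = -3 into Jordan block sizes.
Block sizes for λ = -3: [3, 1, 1]

Step 1 — from the characteristic polynomial, algebraic multiplicity of λ = -3 is 5. From dim ker(A − (-3)·I) = 3, there are exactly 3 Jordan blocks for λ = -3.
Step 2 — from the minimal polynomial, the factor (x + 3)^3 tells us the largest block for λ = -3 has size 3.
Step 3 — with total size 5, 3 blocks, and largest block 3, the block sizes (in nonincreasing order) are [3, 1, 1].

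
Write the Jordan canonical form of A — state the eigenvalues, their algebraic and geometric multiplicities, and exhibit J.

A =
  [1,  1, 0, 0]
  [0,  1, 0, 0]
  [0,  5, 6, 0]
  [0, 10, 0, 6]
J_2(1) ⊕ J_1(6) ⊕ J_1(6)

The characteristic polynomial is
  det(x·I − A) = x^4 - 14*x^3 + 61*x^2 - 84*x + 36 = (x - 6)^2*(x - 1)^2

Eigenvalues and multiplicities (the geometric multiplicity of λ is n − rank(A − λI), which equals the number of Jordan blocks for λ):
  λ = 1: algebraic multiplicity = 2, geometric multiplicity = 1
  λ = 6: algebraic multiplicity = 2, geometric multiplicity = 2

Determining the block sizes for each eigenvalue:
  λ = 1: one block (gm = 1), so the single block has size am = 2 → block sizes [2]
  λ = 6: gm = am = 2, so every block has size 1 → block sizes [1, 1]

Assembling the blocks gives a Jordan form
J =
  [1, 1, 0, 0]
  [0, 1, 0, 0]
  [0, 0, 6, 0]
  [0, 0, 0, 6]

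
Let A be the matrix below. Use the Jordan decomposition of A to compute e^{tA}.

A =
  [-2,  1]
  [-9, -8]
e^{tA} =
  [3*t*exp(-5*t) + exp(-5*t), t*exp(-5*t)]
  [-9*t*exp(-5*t), -3*t*exp(-5*t) + exp(-5*t)]

Strategy: write A = P · J · P⁻¹ where J is a Jordan canonical form, so e^{tA} = P · e^{tJ} · P⁻¹, and e^{tJ} can be computed block-by-block.

A has Jordan form
J =
  [-5,  1]
  [ 0, -5]
(up to reordering of blocks).

Per-block formulas:
  For a 2×2 Jordan block J_2(-5): exp(t · J_2(-5)) = e^(-5t)·(I + t·N), where N is the 2×2 nilpotent shift.

After assembling e^{tJ} and conjugating by P, we get:

e^{tA} =
  [3*t*exp(-5*t) + exp(-5*t), t*exp(-5*t)]
  [-9*t*exp(-5*t), -3*t*exp(-5*t) + exp(-5*t)]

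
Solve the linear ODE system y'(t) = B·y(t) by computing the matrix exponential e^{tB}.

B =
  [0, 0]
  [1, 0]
e^{tB} =
  [1, 0]
  [t, 1]

Strategy: write B = P · J · P⁻¹ where J is a Jordan canonical form, so e^{tB} = P · e^{tJ} · P⁻¹, and e^{tJ} can be computed block-by-block.

B has Jordan form
J =
  [0, 1]
  [0, 0]
(up to reordering of blocks).

Per-block formulas:
  For a 2×2 Jordan block J_2(0): exp(t · J_2(0)) = e^(0t)·(I + t·N), where N is the 2×2 nilpotent shift.

After assembling e^{tJ} and conjugating by P, we get:

e^{tB} =
  [1, 0]
  [t, 1]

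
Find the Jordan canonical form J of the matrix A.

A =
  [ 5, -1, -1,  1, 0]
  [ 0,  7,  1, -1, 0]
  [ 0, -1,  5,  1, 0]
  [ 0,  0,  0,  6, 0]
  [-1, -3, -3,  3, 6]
J_1(5) ⊕ J_2(6) ⊕ J_1(6) ⊕ J_1(6)

The characteristic polynomial is
  det(x·I − A) = x^5 - 29*x^4 + 336*x^3 - 1944*x^2 + 5616*x - 6480 = (x - 6)^4*(x - 5)

Eigenvalues and multiplicities (the geometric multiplicity of λ is n − rank(A − λI), which equals the number of Jordan blocks for λ):
  λ = 5: algebraic multiplicity = 1, geometric multiplicity = 1
  λ = 6: algebraic multiplicity = 4, geometric multiplicity = 3

Determining the block sizes for each eigenvalue:
  λ = 5: one block (gm = 1), so the single block has size am = 1 → block sizes [1]
  λ = 6: 3 blocks summing to 4 forces exactly one block of size 2 and the rest size 1 → block sizes [2, 1, 1]

Assembling the blocks gives a Jordan form
J =
  [5, 0, 0, 0, 0]
  [0, 6, 1, 0, 0]
  [0, 0, 6, 0, 0]
  [0, 0, 0, 6, 0]
  [0, 0, 0, 0, 6]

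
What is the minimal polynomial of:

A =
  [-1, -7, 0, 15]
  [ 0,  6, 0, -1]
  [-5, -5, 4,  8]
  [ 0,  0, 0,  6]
x^4 - 15*x^3 + 68*x^2 - 60*x - 144

The characteristic polynomial is χ_A(x) = (x - 6)^2*(x - 4)*(x + 1), so the eigenvalues are known. The minimal polynomial is
  m_A(x) = Π_λ (x − λ)^{k_λ}
where k_λ is the size of the *largest* Jordan block for λ (equivalently, the smallest k with (A − λI)^k v = 0 for every generalised eigenvector v of λ).

  λ = -1: largest Jordan block has size 1, contributing (x + 1)
  λ = 4: largest Jordan block has size 1, contributing (x − 4)
  λ = 6: largest Jordan block has size 2, contributing (x − 6)^2

So m_A(x) = (x - 6)^2*(x - 4)*(x + 1) = x^4 - 15*x^3 + 68*x^2 - 60*x - 144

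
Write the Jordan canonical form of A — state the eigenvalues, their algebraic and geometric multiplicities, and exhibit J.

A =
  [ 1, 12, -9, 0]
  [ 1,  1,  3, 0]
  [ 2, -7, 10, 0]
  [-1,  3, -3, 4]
J_3(4) ⊕ J_1(4)

The characteristic polynomial is
  det(x·I − A) = x^4 - 16*x^3 + 96*x^2 - 256*x + 256 = (x - 4)^4

Eigenvalues and multiplicities (the geometric multiplicity of λ is n − rank(A − λI), which equals the number of Jordan blocks for λ):
  λ = 4: algebraic multiplicity = 4, geometric multiplicity = 2

Determining the block sizes for each eigenvalue:
  λ = 4: with am = 4 and gm = 2, the partition is not yet determined (e.g. several partitions of 4 into 2 parts exist). Let N = A − (4)·I. Computing rank(N^1) = 2, rank(N^2) = 1, rank(N^3) = 0; the number of blocks of size ≥ j is rank(N^{j−1}) − rank(N^j), giving [2, 1, 1]. So we have 1 block(s) of size 3, 1 block(s) of size 1 → block sizes [3, 1]

Assembling the blocks gives a Jordan form
J =
  [4, 1, 0, 0]
  [0, 4, 1, 0]
  [0, 0, 4, 0]
  [0, 0, 0, 4]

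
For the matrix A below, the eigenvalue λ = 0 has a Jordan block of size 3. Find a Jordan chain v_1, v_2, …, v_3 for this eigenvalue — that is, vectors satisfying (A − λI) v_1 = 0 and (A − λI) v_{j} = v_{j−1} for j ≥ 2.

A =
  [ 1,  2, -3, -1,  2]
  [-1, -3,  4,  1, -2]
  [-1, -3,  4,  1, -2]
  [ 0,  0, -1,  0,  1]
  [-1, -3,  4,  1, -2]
A Jordan chain for λ = 0 of length 3:
v_1 = (-1, 1, 1, 0, 1)ᵀ
v_2 = (2, -3, -3, 0, -3)ᵀ
v_3 = (0, 1, 0, 0, 0)ᵀ

Let N = A − (0)·I. We want v_3 with N^3 v_3 = 0 but N^2 v_3 ≠ 0; then v_{j-1} := N · v_j for j = 3, …, 2.

Pick v_3 = (0, 1, 0, 0, 0)ᵀ.
Then v_2 = N · v_3 = (2, -3, -3, 0, -3)ᵀ.
Then v_1 = N · v_2 = (-1, 1, 1, 0, 1)ᵀ.

Sanity check: (A − (0)·I) v_1 = (0, 0, 0, 0, 0)ᵀ = 0. ✓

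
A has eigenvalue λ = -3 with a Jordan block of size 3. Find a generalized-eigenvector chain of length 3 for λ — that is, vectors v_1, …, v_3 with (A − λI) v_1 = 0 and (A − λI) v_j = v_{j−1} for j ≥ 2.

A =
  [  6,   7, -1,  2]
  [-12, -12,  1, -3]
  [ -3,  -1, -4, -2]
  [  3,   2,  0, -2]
A Jordan chain for λ = -3 of length 3:
v_1 = (6, -12, -18, 6)ᵀ
v_2 = (9, -12, -3, 3)ᵀ
v_3 = (1, 0, 0, 0)ᵀ

Let N = A − (-3)·I. We want v_3 with N^3 v_3 = 0 but N^2 v_3 ≠ 0; then v_{j-1} := N · v_j for j = 3, …, 2.

Pick v_3 = (1, 0, 0, 0)ᵀ.
Then v_2 = N · v_3 = (9, -12, -3, 3)ᵀ.
Then v_1 = N · v_2 = (6, -12, -18, 6)ᵀ.

Sanity check: (A − (-3)·I) v_1 = (0, 0, 0, 0)ᵀ = 0. ✓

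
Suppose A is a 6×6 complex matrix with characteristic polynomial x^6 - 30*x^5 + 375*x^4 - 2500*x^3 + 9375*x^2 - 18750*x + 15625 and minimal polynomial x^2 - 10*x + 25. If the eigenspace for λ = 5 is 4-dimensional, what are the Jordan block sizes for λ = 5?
Block sizes for λ = 5: [2, 2, 1, 1]

Step 1 — from the characteristic polynomial, algebraic multiplicity of λ = 5 is 6. From dim ker(A − (5)·I) = 4, there are exactly 4 Jordan blocks for λ = 5.
Step 2 — from the minimal polynomial, the factor (x − 5)^2 tells us the largest block for λ = 5 has size 2.
Step 3 — with total size 6, 4 blocks, and largest block 2, the block sizes (in nonincreasing order) are [2, 2, 1, 1].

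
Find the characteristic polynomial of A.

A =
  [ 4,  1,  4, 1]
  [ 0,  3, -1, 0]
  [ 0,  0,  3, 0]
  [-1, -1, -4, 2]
x^4 - 12*x^3 + 54*x^2 - 108*x + 81

Expanding det(x·I − A) (e.g. by cofactor expansion or by noting that A is similar to its Jordan form J, which has the same characteristic polynomial as A) gives
  χ_A(x) = x^4 - 12*x^3 + 54*x^2 - 108*x + 81
which factors as (x - 3)^4. The eigenvalues (with algebraic multiplicities) are λ = 3 with multiplicity 4.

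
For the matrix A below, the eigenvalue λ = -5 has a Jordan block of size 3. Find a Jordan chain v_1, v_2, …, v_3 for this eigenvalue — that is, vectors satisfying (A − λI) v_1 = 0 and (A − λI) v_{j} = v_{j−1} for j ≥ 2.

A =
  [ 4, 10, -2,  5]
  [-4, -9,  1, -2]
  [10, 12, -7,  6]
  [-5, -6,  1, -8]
A Jordan chain for λ = -5 of length 3:
v_1 = (-4, 0, -8, 4)ᵀ
v_2 = (9, -4, 10, -5)ᵀ
v_3 = (1, 0, 0, 0)ᵀ

Let N = A − (-5)·I. We want v_3 with N^3 v_3 = 0 but N^2 v_3 ≠ 0; then v_{j-1} := N · v_j for j = 3, …, 2.

Pick v_3 = (1, 0, 0, 0)ᵀ.
Then v_2 = N · v_3 = (9, -4, 10, -5)ᵀ.
Then v_1 = N · v_2 = (-4, 0, -8, 4)ᵀ.

Sanity check: (A − (-5)·I) v_1 = (0, 0, 0, 0)ᵀ = 0. ✓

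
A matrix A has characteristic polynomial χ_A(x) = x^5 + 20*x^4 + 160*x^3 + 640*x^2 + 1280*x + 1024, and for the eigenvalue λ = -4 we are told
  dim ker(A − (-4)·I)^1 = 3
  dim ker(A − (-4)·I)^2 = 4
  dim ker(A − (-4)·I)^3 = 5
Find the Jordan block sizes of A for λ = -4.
Block sizes for λ = -4: [3, 1, 1]

From the dimensions of kernels of powers, the number of Jordan blocks of size at least j is d_j − d_{j−1} where d_j = dim ker(N^j) (with d_0 = 0). Computing the differences gives [3, 1, 1].
The number of blocks of size exactly k is (#blocks of size ≥ k) − (#blocks of size ≥ k + 1), so the partition is: 2 block(s) of size 1, 1 block(s) of size 3.
In nonincreasing order the block sizes are [3, 1, 1].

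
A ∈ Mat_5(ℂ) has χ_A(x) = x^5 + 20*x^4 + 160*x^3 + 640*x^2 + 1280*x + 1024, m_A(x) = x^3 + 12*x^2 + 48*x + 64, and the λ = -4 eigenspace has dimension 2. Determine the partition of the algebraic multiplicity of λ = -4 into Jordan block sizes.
Block sizes for λ = -4: [3, 2]

Step 1 — from the characteristic polynomial, algebraic multiplicity of λ = -4 is 5. From dim ker(A − (-4)·I) = 2, there are exactly 2 Jordan blocks for λ = -4.
Step 2 — from the minimal polynomial, the factor (x + 4)^3 tells us the largest block for λ = -4 has size 3.
Step 3 — with total size 5, 2 blocks, and largest block 3, the block sizes (in nonincreasing order) are [3, 2].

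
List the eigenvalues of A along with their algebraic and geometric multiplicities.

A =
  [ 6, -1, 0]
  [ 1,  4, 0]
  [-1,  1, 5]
λ = 5: alg = 3, geom = 2

Step 1 — factor the characteristic polynomial to read off the algebraic multiplicities:
  χ_A(x) = (x - 5)^3

Step 2 — compute geometric multiplicities via the rank-nullity identity g(λ) = n − rank(A − λI):
  rank(A − (5)·I) = 1, so dim ker(A − (5)·I) = n − 1 = 2

Summary:
  λ = 5: algebraic multiplicity = 3, geometric multiplicity = 2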